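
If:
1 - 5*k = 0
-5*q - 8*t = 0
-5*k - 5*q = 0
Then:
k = 1/5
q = -1/5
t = 1/8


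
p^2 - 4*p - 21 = (p - 7)*(p + 3)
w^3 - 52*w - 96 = (w - 8)*(w + 2)*(w + 6)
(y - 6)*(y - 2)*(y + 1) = y^3 - 7*y^2 + 4*y + 12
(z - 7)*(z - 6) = z^2 - 13*z + 42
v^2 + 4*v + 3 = (v + 1)*(v + 3)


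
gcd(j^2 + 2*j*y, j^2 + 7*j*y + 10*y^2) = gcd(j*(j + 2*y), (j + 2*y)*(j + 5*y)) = j + 2*y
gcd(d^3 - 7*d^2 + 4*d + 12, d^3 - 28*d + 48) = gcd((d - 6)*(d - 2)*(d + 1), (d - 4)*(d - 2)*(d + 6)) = d - 2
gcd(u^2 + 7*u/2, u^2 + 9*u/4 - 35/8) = u + 7/2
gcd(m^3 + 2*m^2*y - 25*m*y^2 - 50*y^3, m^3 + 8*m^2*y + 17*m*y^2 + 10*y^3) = m^2 + 7*m*y + 10*y^2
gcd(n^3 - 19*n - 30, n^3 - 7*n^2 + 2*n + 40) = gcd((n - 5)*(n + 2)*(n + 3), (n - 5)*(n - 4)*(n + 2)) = n^2 - 3*n - 10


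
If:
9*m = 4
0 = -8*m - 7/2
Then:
No Solution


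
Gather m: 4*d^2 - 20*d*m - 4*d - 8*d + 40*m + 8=4*d^2 - 12*d + m*(40 - 20*d) + 8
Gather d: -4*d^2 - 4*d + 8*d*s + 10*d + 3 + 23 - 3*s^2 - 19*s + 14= -4*d^2 + d*(8*s + 6) - 3*s^2 - 19*s + 40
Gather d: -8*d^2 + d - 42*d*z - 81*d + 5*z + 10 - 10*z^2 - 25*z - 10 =-8*d^2 + d*(-42*z - 80) - 10*z^2 - 20*z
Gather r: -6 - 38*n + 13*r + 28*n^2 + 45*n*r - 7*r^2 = 28*n^2 - 38*n - 7*r^2 + r*(45*n + 13) - 6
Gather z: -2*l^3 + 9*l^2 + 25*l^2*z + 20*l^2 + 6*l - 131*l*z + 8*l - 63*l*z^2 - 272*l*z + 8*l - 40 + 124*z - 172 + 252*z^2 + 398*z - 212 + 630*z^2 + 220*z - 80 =-2*l^3 + 29*l^2 + 22*l + z^2*(882 - 63*l) + z*(25*l^2 - 403*l + 742) - 504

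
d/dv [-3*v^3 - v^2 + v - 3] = -9*v^2 - 2*v + 1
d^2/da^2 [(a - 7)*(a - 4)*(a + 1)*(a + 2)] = 12*a^2 - 48*a - 6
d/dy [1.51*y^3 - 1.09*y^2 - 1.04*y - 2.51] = 4.53*y^2 - 2.18*y - 1.04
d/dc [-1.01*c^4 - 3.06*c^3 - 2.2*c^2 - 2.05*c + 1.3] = -4.04*c^3 - 9.18*c^2 - 4.4*c - 2.05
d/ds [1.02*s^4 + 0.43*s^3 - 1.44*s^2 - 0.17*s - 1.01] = 4.08*s^3 + 1.29*s^2 - 2.88*s - 0.17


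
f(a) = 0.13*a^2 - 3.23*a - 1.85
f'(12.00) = -0.11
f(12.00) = -21.89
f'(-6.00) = -4.79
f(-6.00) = 22.21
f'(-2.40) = -3.85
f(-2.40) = 6.65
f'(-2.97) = -4.00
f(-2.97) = 8.89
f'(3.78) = -2.25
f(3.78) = -12.20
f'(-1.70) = -3.67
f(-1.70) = 4.02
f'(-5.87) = -4.76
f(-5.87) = 21.59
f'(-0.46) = -3.35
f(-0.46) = -0.34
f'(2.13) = -2.68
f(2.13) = -8.14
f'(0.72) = -3.04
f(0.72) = -4.11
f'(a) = 0.26*a - 3.23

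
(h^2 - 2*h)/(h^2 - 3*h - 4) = h*(2 - h)/(-h^2 + 3*h + 4)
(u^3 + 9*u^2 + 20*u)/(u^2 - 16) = u*(u + 5)/(u - 4)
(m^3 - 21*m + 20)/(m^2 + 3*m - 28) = (m^2 + 4*m - 5)/(m + 7)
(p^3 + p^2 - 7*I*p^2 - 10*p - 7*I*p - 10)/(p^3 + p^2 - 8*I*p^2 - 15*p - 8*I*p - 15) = (p - 2*I)/(p - 3*I)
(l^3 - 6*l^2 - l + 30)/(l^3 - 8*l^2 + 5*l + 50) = (l - 3)/(l - 5)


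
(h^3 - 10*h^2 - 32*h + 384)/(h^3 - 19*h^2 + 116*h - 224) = (h^2 - 2*h - 48)/(h^2 - 11*h + 28)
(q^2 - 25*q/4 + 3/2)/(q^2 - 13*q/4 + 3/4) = (q - 6)/(q - 3)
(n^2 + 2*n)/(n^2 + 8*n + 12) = n/(n + 6)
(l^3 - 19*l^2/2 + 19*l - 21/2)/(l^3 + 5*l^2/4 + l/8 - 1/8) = 4*(2*l^3 - 19*l^2 + 38*l - 21)/(8*l^3 + 10*l^2 + l - 1)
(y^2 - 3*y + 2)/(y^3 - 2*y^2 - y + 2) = 1/(y + 1)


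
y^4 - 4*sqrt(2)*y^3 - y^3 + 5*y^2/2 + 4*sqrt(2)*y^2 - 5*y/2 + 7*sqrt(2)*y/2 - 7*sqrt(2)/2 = (y - 1)*(y - 7*sqrt(2)/2)*(y - sqrt(2))*(y + sqrt(2)/2)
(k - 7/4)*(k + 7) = k^2 + 21*k/4 - 49/4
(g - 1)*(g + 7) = g^2 + 6*g - 7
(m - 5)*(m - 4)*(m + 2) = m^3 - 7*m^2 + 2*m + 40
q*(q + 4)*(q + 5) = q^3 + 9*q^2 + 20*q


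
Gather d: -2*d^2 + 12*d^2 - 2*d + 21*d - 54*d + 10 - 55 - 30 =10*d^2 - 35*d - 75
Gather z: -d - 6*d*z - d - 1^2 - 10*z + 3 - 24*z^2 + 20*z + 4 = -2*d - 24*z^2 + z*(10 - 6*d) + 6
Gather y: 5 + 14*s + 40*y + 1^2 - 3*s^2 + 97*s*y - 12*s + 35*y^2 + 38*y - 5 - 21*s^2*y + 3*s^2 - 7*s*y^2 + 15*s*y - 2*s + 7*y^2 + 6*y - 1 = y^2*(42 - 7*s) + y*(-21*s^2 + 112*s + 84)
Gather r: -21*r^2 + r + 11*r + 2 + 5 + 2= -21*r^2 + 12*r + 9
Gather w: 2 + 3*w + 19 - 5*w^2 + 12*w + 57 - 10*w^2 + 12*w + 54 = -15*w^2 + 27*w + 132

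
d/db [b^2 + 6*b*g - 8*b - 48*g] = 2*b + 6*g - 8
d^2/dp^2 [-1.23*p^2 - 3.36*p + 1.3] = -2.46000000000000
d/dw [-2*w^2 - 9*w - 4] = -4*w - 9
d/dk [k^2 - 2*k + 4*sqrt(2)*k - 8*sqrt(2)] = 2*k - 2 + 4*sqrt(2)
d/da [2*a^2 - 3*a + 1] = 4*a - 3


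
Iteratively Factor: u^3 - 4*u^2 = (u)*(u^2 - 4*u) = u*(u - 4)*(u)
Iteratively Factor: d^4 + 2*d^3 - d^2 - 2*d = (d - 1)*(d^3 + 3*d^2 + 2*d) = (d - 1)*(d + 1)*(d^2 + 2*d) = (d - 1)*(d + 1)*(d + 2)*(d)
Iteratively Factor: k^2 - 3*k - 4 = (k - 4)*(k + 1)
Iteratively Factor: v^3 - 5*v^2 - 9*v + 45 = (v - 5)*(v^2 - 9) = (v - 5)*(v - 3)*(v + 3)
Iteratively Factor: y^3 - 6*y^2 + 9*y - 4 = (y - 4)*(y^2 - 2*y + 1) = (y - 4)*(y - 1)*(y - 1)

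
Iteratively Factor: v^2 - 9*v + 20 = (v - 4)*(v - 5)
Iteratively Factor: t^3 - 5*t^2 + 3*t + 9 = (t - 3)*(t^2 - 2*t - 3) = (t - 3)*(t + 1)*(t - 3)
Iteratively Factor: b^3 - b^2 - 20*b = (b + 4)*(b^2 - 5*b) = (b - 5)*(b + 4)*(b)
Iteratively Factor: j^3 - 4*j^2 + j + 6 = (j + 1)*(j^2 - 5*j + 6) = (j - 2)*(j + 1)*(j - 3)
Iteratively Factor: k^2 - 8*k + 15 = (k - 5)*(k - 3)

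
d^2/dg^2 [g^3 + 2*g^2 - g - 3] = 6*g + 4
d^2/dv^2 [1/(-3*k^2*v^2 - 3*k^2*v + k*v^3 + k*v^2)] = 2*(v*(3*k - 3*v - 1)*(3*k*v + 3*k - v^2 - v) - (6*k*v + 3*k - 3*v^2 - 2*v)^2)/(k*v^3*(3*k*v + 3*k - v^2 - v)^3)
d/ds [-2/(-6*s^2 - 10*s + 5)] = 4*(-6*s - 5)/(6*s^2 + 10*s - 5)^2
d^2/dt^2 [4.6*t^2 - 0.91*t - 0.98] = 9.20000000000000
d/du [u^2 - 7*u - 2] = 2*u - 7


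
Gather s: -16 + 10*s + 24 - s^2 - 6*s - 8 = -s^2 + 4*s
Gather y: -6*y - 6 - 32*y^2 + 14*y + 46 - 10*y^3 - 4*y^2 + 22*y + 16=-10*y^3 - 36*y^2 + 30*y + 56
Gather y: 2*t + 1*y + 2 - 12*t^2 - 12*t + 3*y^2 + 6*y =-12*t^2 - 10*t + 3*y^2 + 7*y + 2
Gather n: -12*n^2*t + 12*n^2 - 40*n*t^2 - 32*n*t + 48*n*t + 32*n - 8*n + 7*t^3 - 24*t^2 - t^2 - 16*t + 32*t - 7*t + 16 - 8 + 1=n^2*(12 - 12*t) + n*(-40*t^2 + 16*t + 24) + 7*t^3 - 25*t^2 + 9*t + 9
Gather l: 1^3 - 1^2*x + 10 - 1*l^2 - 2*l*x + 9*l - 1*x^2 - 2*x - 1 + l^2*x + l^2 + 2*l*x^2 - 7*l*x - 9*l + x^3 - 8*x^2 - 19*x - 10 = l^2*x + l*(2*x^2 - 9*x) + x^3 - 9*x^2 - 22*x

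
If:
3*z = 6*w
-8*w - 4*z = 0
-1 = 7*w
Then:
No Solution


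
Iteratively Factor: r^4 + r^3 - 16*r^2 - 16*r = (r + 1)*(r^3 - 16*r) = (r + 1)*(r + 4)*(r^2 - 4*r) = r*(r + 1)*(r + 4)*(r - 4)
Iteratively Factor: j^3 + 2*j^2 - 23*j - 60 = (j + 3)*(j^2 - j - 20) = (j - 5)*(j + 3)*(j + 4)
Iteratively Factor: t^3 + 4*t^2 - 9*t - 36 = (t + 3)*(t^2 + t - 12) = (t - 3)*(t + 3)*(t + 4)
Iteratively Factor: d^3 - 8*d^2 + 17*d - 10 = (d - 2)*(d^2 - 6*d + 5) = (d - 5)*(d - 2)*(d - 1)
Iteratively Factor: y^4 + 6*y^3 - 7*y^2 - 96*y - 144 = (y + 4)*(y^3 + 2*y^2 - 15*y - 36) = (y - 4)*(y + 4)*(y^2 + 6*y + 9) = (y - 4)*(y + 3)*(y + 4)*(y + 3)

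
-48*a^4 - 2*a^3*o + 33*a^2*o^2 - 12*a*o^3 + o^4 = (-8*a + o)*(-3*a + o)*(-2*a + o)*(a + o)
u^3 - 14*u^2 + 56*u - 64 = (u - 8)*(u - 4)*(u - 2)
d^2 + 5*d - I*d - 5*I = (d + 5)*(d - I)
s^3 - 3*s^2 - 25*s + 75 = (s - 5)*(s - 3)*(s + 5)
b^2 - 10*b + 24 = (b - 6)*(b - 4)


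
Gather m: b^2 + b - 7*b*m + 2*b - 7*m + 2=b^2 + 3*b + m*(-7*b - 7) + 2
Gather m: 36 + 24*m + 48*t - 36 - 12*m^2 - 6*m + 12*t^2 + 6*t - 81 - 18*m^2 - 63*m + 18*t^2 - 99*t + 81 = -30*m^2 - 45*m + 30*t^2 - 45*t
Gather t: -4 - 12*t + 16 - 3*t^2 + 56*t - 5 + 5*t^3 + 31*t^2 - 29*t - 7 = 5*t^3 + 28*t^2 + 15*t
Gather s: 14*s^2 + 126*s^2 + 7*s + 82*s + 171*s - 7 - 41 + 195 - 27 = 140*s^2 + 260*s + 120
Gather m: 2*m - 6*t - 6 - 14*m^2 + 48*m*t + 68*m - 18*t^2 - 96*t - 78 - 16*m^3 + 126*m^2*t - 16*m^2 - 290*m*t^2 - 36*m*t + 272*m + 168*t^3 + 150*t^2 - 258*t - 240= -16*m^3 + m^2*(126*t - 30) + m*(-290*t^2 + 12*t + 342) + 168*t^3 + 132*t^2 - 360*t - 324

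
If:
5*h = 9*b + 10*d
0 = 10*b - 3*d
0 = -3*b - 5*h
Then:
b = 0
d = 0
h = 0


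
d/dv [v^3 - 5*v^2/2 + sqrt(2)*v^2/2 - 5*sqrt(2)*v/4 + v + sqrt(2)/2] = 3*v^2 - 5*v + sqrt(2)*v - 5*sqrt(2)/4 + 1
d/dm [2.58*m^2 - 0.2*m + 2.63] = 5.16*m - 0.2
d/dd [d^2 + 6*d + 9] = 2*d + 6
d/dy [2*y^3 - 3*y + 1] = 6*y^2 - 3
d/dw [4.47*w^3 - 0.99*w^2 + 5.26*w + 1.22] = 13.41*w^2 - 1.98*w + 5.26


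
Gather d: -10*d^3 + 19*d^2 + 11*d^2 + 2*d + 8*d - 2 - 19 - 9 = -10*d^3 + 30*d^2 + 10*d - 30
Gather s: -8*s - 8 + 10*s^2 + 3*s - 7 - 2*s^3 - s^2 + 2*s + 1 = -2*s^3 + 9*s^2 - 3*s - 14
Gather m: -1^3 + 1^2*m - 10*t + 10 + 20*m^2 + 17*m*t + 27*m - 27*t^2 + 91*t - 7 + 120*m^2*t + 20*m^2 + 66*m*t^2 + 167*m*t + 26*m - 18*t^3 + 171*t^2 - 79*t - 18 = m^2*(120*t + 40) + m*(66*t^2 + 184*t + 54) - 18*t^3 + 144*t^2 + 2*t - 16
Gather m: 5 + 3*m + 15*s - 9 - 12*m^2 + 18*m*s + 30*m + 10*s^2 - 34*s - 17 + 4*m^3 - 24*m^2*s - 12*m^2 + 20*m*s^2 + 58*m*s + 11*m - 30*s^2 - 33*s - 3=4*m^3 + m^2*(-24*s - 24) + m*(20*s^2 + 76*s + 44) - 20*s^2 - 52*s - 24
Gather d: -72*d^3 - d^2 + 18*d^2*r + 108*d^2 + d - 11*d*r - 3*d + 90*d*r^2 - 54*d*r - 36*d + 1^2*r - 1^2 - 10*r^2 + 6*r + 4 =-72*d^3 + d^2*(18*r + 107) + d*(90*r^2 - 65*r - 38) - 10*r^2 + 7*r + 3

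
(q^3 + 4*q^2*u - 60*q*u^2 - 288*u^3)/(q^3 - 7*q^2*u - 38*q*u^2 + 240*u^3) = (q + 6*u)/(q - 5*u)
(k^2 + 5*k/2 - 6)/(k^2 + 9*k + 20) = (k - 3/2)/(k + 5)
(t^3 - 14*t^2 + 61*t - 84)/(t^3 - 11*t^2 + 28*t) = (t - 3)/t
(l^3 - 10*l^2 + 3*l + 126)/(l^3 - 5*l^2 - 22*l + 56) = (l^2 - 3*l - 18)/(l^2 + 2*l - 8)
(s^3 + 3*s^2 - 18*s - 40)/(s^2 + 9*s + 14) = (s^2 + s - 20)/(s + 7)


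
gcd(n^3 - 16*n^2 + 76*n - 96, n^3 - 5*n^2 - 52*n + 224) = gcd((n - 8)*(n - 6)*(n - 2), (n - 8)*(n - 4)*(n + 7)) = n - 8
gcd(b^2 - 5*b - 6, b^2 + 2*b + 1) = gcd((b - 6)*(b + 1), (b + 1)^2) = b + 1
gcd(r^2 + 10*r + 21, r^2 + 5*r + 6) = r + 3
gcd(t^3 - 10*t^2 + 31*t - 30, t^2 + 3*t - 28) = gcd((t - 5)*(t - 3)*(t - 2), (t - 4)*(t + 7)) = 1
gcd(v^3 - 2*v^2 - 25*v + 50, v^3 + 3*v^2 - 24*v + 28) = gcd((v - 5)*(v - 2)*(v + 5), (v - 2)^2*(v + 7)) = v - 2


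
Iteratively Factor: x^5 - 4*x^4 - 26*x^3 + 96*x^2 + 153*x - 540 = (x + 4)*(x^4 - 8*x^3 + 6*x^2 + 72*x - 135) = (x - 3)*(x + 4)*(x^3 - 5*x^2 - 9*x + 45) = (x - 3)^2*(x + 4)*(x^2 - 2*x - 15) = (x - 3)^2*(x + 3)*(x + 4)*(x - 5)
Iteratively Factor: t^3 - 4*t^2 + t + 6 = (t - 2)*(t^2 - 2*t - 3) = (t - 2)*(t + 1)*(t - 3)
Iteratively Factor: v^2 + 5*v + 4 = (v + 4)*(v + 1)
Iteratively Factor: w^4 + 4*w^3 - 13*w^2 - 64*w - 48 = (w + 1)*(w^3 + 3*w^2 - 16*w - 48) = (w + 1)*(w + 3)*(w^2 - 16) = (w + 1)*(w + 3)*(w + 4)*(w - 4)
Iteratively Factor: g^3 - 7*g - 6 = (g + 1)*(g^2 - g - 6) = (g + 1)*(g + 2)*(g - 3)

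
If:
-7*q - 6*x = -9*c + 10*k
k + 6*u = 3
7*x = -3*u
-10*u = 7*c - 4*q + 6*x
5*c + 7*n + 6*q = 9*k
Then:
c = -1388*x/39 - 120/13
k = 14*x + 3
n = 27442*x/273 + 2211/91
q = -866*x/13 - 210/13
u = -7*x/3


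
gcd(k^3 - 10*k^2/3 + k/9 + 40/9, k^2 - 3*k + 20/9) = k - 5/3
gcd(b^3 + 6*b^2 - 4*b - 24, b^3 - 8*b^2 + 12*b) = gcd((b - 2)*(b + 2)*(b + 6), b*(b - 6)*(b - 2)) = b - 2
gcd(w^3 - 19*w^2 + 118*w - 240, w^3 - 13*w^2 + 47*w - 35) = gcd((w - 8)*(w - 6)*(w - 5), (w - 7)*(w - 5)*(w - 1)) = w - 5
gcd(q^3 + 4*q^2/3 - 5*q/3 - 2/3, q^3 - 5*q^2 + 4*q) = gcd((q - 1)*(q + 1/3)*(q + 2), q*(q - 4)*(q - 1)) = q - 1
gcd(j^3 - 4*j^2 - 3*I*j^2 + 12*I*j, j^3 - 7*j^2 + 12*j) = j^2 - 4*j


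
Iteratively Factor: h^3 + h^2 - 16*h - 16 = (h + 4)*(h^2 - 3*h - 4) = (h + 1)*(h + 4)*(h - 4)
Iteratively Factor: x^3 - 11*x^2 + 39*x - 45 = (x - 3)*(x^2 - 8*x + 15) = (x - 5)*(x - 3)*(x - 3)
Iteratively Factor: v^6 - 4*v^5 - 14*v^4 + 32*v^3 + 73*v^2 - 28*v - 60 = (v - 3)*(v^5 - v^4 - 17*v^3 - 19*v^2 + 16*v + 20) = (v - 3)*(v + 2)*(v^4 - 3*v^3 - 11*v^2 + 3*v + 10) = (v - 3)*(v + 1)*(v + 2)*(v^3 - 4*v^2 - 7*v + 10) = (v - 5)*(v - 3)*(v + 1)*(v + 2)*(v^2 + v - 2) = (v - 5)*(v - 3)*(v - 1)*(v + 1)*(v + 2)*(v + 2)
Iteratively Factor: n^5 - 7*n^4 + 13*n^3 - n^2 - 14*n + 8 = (n + 1)*(n^4 - 8*n^3 + 21*n^2 - 22*n + 8) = (n - 1)*(n + 1)*(n^3 - 7*n^2 + 14*n - 8) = (n - 1)^2*(n + 1)*(n^2 - 6*n + 8) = (n - 4)*(n - 1)^2*(n + 1)*(n - 2)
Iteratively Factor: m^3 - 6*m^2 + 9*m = (m - 3)*(m^2 - 3*m) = m*(m - 3)*(m - 3)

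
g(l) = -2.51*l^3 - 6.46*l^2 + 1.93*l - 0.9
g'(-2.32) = -8.63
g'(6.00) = -346.67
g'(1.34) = -28.90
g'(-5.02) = -122.97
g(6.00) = -764.04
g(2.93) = -113.84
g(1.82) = -33.92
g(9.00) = -2336.58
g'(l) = -7.53*l^2 - 12.92*l + 1.93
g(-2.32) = -8.81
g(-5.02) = 144.15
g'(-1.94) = -1.35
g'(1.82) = -46.53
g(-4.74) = 112.12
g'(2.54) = -79.47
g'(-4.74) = -106.01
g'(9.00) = -724.28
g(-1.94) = -10.63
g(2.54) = -78.81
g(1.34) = -15.95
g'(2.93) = -100.57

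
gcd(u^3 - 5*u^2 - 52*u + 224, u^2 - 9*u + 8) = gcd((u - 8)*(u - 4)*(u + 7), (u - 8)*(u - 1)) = u - 8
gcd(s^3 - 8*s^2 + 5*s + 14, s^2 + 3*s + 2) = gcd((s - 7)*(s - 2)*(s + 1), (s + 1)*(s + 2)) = s + 1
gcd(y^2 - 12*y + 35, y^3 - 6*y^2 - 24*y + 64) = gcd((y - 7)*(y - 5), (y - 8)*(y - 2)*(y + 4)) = 1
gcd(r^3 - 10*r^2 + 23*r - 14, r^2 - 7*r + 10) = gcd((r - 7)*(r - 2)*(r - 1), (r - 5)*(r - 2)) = r - 2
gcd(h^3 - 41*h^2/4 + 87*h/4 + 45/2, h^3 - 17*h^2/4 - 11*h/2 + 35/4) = h - 5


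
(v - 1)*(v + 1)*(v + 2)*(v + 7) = v^4 + 9*v^3 + 13*v^2 - 9*v - 14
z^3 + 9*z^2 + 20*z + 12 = (z + 1)*(z + 2)*(z + 6)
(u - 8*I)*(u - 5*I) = u^2 - 13*I*u - 40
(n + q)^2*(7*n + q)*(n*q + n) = 7*n^4*q + 7*n^4 + 15*n^3*q^2 + 15*n^3*q + 9*n^2*q^3 + 9*n^2*q^2 + n*q^4 + n*q^3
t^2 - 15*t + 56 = (t - 8)*(t - 7)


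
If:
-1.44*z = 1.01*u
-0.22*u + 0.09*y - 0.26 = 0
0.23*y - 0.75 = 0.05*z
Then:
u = 0.14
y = 3.24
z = -0.10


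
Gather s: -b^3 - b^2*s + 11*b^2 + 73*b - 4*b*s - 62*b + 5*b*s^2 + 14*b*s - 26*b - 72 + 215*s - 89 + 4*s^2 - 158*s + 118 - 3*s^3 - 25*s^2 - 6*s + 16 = -b^3 + 11*b^2 - 15*b - 3*s^3 + s^2*(5*b - 21) + s*(-b^2 + 10*b + 51) - 27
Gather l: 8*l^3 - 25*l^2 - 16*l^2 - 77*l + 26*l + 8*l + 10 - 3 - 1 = 8*l^3 - 41*l^2 - 43*l + 6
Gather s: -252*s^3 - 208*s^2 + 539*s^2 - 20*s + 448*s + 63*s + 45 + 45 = -252*s^3 + 331*s^2 + 491*s + 90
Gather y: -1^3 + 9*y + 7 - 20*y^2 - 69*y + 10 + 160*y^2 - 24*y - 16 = 140*y^2 - 84*y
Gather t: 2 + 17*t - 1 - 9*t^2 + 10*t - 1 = -9*t^2 + 27*t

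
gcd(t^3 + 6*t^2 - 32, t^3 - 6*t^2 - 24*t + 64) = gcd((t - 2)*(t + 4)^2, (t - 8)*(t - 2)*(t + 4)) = t^2 + 2*t - 8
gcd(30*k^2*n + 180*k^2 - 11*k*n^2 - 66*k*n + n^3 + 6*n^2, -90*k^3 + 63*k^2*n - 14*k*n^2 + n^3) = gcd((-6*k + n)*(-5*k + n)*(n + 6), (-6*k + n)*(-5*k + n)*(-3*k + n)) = 30*k^2 - 11*k*n + n^2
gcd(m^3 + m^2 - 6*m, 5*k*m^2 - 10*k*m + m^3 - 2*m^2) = m^2 - 2*m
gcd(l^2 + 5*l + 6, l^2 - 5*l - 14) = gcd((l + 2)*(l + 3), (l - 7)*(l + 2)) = l + 2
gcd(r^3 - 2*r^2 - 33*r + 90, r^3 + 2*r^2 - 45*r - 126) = r + 6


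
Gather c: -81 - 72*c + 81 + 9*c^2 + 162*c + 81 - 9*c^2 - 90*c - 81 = 0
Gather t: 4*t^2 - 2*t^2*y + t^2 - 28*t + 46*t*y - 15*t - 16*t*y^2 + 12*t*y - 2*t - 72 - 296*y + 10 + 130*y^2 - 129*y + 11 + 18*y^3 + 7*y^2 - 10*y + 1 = t^2*(5 - 2*y) + t*(-16*y^2 + 58*y - 45) + 18*y^3 + 137*y^2 - 435*y - 50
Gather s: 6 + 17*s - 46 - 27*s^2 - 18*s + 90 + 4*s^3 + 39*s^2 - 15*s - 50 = 4*s^3 + 12*s^2 - 16*s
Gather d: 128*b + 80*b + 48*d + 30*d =208*b + 78*d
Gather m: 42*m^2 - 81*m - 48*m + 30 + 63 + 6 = 42*m^2 - 129*m + 99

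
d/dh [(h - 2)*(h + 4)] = 2*h + 2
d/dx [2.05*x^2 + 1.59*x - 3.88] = 4.1*x + 1.59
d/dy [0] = 0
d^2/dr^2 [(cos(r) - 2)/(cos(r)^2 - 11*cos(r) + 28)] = (-9*(1 - cos(2*r))^2*cos(r)/4 - 3*(1 - cos(2*r))^2/4 - 251*cos(r)/2 - 154*cos(2*r) + 24*cos(3*r) + cos(5*r)/2 + 93)/((cos(r) - 7)^3*(cos(r) - 4)^3)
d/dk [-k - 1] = -1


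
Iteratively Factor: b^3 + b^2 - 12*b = (b - 3)*(b^2 + 4*b) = b*(b - 3)*(b + 4)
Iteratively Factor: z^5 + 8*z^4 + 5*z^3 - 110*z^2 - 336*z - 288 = (z + 3)*(z^4 + 5*z^3 - 10*z^2 - 80*z - 96) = (z - 4)*(z + 3)*(z^3 + 9*z^2 + 26*z + 24) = (z - 4)*(z + 3)^2*(z^2 + 6*z + 8) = (z - 4)*(z + 3)^2*(z + 4)*(z + 2)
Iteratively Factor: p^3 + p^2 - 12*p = (p + 4)*(p^2 - 3*p) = p*(p + 4)*(p - 3)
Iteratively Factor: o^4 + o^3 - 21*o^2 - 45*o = (o + 3)*(o^3 - 2*o^2 - 15*o) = (o + 3)^2*(o^2 - 5*o) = o*(o + 3)^2*(o - 5)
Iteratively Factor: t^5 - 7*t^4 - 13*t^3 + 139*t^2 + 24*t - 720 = (t + 3)*(t^4 - 10*t^3 + 17*t^2 + 88*t - 240) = (t - 5)*(t + 3)*(t^3 - 5*t^2 - 8*t + 48) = (t - 5)*(t - 4)*(t + 3)*(t^2 - t - 12) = (t - 5)*(t - 4)^2*(t + 3)*(t + 3)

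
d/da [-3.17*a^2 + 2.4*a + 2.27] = 2.4 - 6.34*a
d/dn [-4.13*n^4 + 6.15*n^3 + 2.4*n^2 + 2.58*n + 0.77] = -16.52*n^3 + 18.45*n^2 + 4.8*n + 2.58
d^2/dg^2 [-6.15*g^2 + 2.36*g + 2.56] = -12.3000000000000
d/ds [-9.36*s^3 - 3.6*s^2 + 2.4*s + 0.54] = -28.08*s^2 - 7.2*s + 2.4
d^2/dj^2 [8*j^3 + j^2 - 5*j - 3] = 48*j + 2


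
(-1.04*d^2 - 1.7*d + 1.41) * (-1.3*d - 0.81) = 1.352*d^3 + 3.0524*d^2 - 0.456*d - 1.1421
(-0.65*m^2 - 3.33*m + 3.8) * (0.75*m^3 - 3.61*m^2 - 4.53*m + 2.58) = -0.4875*m^5 - 0.151*m^4 + 17.8158*m^3 - 0.310099999999997*m^2 - 25.8054*m + 9.804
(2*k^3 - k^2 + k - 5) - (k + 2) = 2*k^3 - k^2 - 7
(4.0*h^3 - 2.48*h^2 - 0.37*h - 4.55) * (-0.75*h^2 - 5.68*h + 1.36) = -3.0*h^5 - 20.86*h^4 + 19.8039*h^3 + 2.1413*h^2 + 25.3408*h - 6.188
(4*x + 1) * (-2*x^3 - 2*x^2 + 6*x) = -8*x^4 - 10*x^3 + 22*x^2 + 6*x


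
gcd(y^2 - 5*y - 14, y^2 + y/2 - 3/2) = 1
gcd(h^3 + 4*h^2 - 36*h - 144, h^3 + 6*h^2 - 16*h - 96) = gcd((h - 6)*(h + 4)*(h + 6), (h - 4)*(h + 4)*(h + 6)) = h^2 + 10*h + 24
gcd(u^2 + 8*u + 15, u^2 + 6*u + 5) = u + 5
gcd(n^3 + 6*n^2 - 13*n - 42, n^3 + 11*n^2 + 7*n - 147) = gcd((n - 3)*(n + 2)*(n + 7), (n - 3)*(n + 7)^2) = n^2 + 4*n - 21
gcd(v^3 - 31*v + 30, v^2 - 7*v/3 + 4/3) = v - 1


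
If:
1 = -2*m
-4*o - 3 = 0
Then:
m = -1/2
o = -3/4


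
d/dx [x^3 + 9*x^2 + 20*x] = 3*x^2 + 18*x + 20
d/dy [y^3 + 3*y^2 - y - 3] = 3*y^2 + 6*y - 1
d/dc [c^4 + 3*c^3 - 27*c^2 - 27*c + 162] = 4*c^3 + 9*c^2 - 54*c - 27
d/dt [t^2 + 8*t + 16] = 2*t + 8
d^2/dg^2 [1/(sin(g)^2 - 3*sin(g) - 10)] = (-4*sin(g)^4 + 9*sin(g)^3 - 43*sin(g)^2 + 12*sin(g) + 38)/((sin(g) - 5)^3*(sin(g) + 2)^3)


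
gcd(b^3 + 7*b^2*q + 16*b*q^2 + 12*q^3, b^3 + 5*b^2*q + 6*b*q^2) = b^2 + 5*b*q + 6*q^2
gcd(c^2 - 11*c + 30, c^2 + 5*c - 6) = 1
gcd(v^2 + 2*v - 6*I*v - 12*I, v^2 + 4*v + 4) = v + 2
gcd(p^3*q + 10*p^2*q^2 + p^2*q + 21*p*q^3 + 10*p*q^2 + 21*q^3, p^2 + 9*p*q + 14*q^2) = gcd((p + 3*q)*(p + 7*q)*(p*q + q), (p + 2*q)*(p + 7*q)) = p + 7*q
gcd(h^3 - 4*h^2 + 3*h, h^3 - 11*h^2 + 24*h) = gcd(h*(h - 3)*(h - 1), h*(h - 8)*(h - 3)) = h^2 - 3*h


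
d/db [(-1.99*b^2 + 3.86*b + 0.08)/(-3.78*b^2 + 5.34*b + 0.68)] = (3.96420000000001*b^2 - 2.1016*b + 2.1976)/(14.2884*b^4 - 40.3704*b^3 + 23.3748*b^2 + 7.2624*b + 0.4624)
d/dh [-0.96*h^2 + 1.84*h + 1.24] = 1.84 - 1.92*h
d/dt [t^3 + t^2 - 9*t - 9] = 3*t^2 + 2*t - 9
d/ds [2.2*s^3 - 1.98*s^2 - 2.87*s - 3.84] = 6.6*s^2 - 3.96*s - 2.87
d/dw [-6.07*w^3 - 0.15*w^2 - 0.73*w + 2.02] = -18.21*w^2 - 0.3*w - 0.73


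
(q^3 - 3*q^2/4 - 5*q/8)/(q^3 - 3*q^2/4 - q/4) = (-8*q^2 + 6*q + 5)/(2*(-4*q^2 + 3*q + 1))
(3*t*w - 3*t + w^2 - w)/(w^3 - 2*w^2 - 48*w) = (-3*t*w + 3*t - w^2 + w)/(w*(-w^2 + 2*w + 48))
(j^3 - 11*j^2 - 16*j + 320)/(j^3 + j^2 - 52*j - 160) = (j - 8)/(j + 4)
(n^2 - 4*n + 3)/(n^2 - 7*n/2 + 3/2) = 2*(n - 1)/(2*n - 1)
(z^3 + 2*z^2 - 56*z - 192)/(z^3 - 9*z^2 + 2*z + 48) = (z^2 + 10*z + 24)/(z^2 - z - 6)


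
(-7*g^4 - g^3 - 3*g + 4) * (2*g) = -14*g^5 - 2*g^4 - 6*g^2 + 8*g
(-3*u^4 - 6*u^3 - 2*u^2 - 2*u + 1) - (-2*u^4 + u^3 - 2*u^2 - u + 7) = -u^4 - 7*u^3 - u - 6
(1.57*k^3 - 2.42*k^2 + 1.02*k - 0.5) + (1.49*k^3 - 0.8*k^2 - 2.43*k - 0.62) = 3.06*k^3 - 3.22*k^2 - 1.41*k - 1.12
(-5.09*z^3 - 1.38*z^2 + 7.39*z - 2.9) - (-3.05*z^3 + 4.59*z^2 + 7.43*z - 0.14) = -2.04*z^3 - 5.97*z^2 - 0.04*z - 2.76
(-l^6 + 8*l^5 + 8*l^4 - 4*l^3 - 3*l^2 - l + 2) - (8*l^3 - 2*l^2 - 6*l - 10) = -l^6 + 8*l^5 + 8*l^4 - 12*l^3 - l^2 + 5*l + 12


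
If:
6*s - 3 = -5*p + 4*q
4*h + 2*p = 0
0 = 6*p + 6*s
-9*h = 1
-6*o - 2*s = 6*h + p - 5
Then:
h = -1/9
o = 53/54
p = 2/9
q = -29/36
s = -2/9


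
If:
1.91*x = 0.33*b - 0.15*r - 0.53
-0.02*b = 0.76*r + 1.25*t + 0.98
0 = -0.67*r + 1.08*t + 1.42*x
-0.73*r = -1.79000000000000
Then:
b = 20.90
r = 2.45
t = -2.61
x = 3.14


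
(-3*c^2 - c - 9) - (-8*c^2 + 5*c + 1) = 5*c^2 - 6*c - 10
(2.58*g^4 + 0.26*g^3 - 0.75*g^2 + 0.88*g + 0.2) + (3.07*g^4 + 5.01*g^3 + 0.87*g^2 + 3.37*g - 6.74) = 5.65*g^4 + 5.27*g^3 + 0.12*g^2 + 4.25*g - 6.54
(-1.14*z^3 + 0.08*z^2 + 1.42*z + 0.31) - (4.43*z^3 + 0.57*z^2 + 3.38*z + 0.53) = -5.57*z^3 - 0.49*z^2 - 1.96*z - 0.22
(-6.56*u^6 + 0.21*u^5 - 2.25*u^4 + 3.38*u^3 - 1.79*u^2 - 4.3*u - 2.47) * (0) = 0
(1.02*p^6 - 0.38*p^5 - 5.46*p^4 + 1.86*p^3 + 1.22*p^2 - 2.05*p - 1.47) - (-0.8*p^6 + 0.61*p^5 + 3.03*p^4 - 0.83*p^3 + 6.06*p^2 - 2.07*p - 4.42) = 1.82*p^6 - 0.99*p^5 - 8.49*p^4 + 2.69*p^3 - 4.84*p^2 + 0.02*p + 2.95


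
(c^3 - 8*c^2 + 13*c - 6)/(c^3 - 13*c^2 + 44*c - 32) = (c^2 - 7*c + 6)/(c^2 - 12*c + 32)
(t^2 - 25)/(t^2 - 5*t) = (t + 5)/t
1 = 1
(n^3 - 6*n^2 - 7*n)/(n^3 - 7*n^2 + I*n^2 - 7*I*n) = (n + 1)/(n + I)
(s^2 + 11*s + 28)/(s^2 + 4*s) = (s + 7)/s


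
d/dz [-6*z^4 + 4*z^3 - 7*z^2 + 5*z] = -24*z^3 + 12*z^2 - 14*z + 5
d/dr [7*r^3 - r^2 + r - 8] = 21*r^2 - 2*r + 1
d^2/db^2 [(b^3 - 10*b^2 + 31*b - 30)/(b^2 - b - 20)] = 84/(b^3 + 12*b^2 + 48*b + 64)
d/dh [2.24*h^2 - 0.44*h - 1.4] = 4.48*h - 0.44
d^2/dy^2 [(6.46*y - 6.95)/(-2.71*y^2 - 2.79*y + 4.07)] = (-(5.42*y + 2.79)*(6.46*y - 6.95)*(10.84*y + 5.58) + (105.0396*y - 1.6222)*(2.71*y^2 + 2.79*y - 4.07))/(2.71*y^2 + 2.79*y - 4.07)^3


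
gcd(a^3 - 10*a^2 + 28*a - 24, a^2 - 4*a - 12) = a - 6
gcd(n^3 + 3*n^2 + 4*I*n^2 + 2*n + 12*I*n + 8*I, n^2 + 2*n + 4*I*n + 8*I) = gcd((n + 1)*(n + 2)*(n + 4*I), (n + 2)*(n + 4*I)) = n^2 + n*(2 + 4*I) + 8*I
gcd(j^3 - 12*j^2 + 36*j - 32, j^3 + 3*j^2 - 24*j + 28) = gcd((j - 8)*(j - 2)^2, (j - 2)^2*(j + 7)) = j^2 - 4*j + 4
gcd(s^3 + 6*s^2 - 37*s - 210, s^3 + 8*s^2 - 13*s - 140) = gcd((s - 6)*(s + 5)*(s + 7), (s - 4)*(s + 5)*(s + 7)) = s^2 + 12*s + 35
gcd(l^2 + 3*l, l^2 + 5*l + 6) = l + 3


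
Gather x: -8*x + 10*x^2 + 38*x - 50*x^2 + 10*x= -40*x^2 + 40*x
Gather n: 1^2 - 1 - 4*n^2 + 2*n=-4*n^2 + 2*n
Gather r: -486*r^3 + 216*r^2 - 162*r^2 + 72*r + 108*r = -486*r^3 + 54*r^2 + 180*r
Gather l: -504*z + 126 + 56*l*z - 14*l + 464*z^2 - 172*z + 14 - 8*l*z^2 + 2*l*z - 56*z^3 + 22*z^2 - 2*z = l*(-8*z^2 + 58*z - 14) - 56*z^3 + 486*z^2 - 678*z + 140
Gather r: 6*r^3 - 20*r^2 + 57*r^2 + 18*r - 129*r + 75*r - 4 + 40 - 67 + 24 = 6*r^3 + 37*r^2 - 36*r - 7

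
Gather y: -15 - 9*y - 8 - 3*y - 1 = -12*y - 24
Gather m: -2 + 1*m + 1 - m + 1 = 0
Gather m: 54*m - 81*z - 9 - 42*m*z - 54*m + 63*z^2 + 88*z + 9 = -42*m*z + 63*z^2 + 7*z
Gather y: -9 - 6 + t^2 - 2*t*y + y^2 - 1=t^2 - 2*t*y + y^2 - 16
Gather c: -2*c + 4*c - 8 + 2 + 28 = 2*c + 22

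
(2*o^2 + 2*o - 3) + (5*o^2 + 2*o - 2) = 7*o^2 + 4*o - 5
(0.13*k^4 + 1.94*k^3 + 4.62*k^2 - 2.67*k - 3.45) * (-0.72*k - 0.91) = -0.0936*k^5 - 1.5151*k^4 - 5.0918*k^3 - 2.2818*k^2 + 4.9137*k + 3.1395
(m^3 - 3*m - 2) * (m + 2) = m^4 + 2*m^3 - 3*m^2 - 8*m - 4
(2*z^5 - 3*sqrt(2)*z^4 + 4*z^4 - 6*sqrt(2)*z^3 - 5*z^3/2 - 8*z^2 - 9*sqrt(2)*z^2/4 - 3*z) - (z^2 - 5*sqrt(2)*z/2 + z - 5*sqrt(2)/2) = 2*z^5 - 3*sqrt(2)*z^4 + 4*z^4 - 6*sqrt(2)*z^3 - 5*z^3/2 - 9*z^2 - 9*sqrt(2)*z^2/4 - 4*z + 5*sqrt(2)*z/2 + 5*sqrt(2)/2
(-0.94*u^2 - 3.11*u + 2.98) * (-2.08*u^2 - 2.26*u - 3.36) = 1.9552*u^4 + 8.5932*u^3 + 3.9886*u^2 + 3.7148*u - 10.0128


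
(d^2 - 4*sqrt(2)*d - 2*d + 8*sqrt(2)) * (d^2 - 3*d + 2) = d^4 - 4*sqrt(2)*d^3 - 5*d^3 + 8*d^2 + 20*sqrt(2)*d^2 - 32*sqrt(2)*d - 4*d + 16*sqrt(2)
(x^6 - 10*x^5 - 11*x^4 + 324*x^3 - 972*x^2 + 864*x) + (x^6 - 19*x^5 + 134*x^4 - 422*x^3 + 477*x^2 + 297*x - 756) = 2*x^6 - 29*x^5 + 123*x^4 - 98*x^3 - 495*x^2 + 1161*x - 756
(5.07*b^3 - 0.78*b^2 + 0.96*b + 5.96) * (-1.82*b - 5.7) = -9.2274*b^4 - 27.4794*b^3 + 2.6988*b^2 - 16.3192*b - 33.972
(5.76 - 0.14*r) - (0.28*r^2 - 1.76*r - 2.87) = -0.28*r^2 + 1.62*r + 8.63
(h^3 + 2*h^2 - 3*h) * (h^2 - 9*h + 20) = h^5 - 7*h^4 - h^3 + 67*h^2 - 60*h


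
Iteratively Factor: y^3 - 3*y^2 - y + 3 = (y - 1)*(y^2 - 2*y - 3) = (y - 3)*(y - 1)*(y + 1)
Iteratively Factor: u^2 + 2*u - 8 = (u + 4)*(u - 2)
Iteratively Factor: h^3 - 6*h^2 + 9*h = (h - 3)*(h^2 - 3*h) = (h - 3)^2*(h)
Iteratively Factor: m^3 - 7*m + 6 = (m + 3)*(m^2 - 3*m + 2) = (m - 2)*(m + 3)*(m - 1)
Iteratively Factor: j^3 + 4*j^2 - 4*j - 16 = (j + 2)*(j^2 + 2*j - 8) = (j + 2)*(j + 4)*(j - 2)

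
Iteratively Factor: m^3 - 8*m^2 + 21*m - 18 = (m - 3)*(m^2 - 5*m + 6) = (m - 3)^2*(m - 2)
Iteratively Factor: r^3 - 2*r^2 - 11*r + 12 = (r - 4)*(r^2 + 2*r - 3) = (r - 4)*(r + 3)*(r - 1)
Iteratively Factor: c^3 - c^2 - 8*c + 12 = (c + 3)*(c^2 - 4*c + 4) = (c - 2)*(c + 3)*(c - 2)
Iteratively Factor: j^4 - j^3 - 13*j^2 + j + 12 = (j - 4)*(j^3 + 3*j^2 - j - 3) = (j - 4)*(j + 3)*(j^2 - 1) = (j - 4)*(j - 1)*(j + 3)*(j + 1)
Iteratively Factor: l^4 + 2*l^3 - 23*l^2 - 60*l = (l + 4)*(l^3 - 2*l^2 - 15*l) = l*(l + 4)*(l^2 - 2*l - 15) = l*(l + 3)*(l + 4)*(l - 5)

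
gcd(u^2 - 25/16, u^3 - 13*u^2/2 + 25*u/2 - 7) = 1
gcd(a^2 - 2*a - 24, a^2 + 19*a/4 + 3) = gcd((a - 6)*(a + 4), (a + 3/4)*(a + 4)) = a + 4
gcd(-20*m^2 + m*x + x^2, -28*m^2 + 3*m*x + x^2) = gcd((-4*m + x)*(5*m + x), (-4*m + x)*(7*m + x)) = -4*m + x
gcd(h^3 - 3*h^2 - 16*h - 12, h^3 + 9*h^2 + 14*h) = h + 2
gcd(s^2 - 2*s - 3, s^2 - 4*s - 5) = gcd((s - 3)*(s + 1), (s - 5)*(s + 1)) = s + 1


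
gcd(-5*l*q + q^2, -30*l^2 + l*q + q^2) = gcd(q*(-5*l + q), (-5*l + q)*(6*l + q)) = -5*l + q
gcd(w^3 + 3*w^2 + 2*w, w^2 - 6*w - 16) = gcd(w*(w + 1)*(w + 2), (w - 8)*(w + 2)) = w + 2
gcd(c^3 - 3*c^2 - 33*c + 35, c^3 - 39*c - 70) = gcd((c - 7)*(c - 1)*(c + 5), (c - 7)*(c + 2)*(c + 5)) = c^2 - 2*c - 35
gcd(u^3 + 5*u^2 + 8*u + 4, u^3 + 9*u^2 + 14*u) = u + 2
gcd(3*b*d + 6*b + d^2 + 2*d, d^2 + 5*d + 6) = d + 2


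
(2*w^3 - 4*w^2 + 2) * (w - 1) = 2*w^4 - 6*w^3 + 4*w^2 + 2*w - 2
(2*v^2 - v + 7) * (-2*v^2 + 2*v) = -4*v^4 + 6*v^3 - 16*v^2 + 14*v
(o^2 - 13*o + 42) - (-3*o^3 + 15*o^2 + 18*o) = 3*o^3 - 14*o^2 - 31*o + 42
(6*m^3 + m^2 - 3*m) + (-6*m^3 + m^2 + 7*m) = 2*m^2 + 4*m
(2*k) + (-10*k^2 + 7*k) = -10*k^2 + 9*k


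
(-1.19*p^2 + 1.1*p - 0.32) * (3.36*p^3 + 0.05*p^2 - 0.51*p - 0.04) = -3.9984*p^5 + 3.6365*p^4 - 0.4133*p^3 - 0.5294*p^2 + 0.1192*p + 0.0128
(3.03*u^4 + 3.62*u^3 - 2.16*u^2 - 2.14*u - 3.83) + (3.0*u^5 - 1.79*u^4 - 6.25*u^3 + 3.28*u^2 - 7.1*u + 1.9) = 3.0*u^5 + 1.24*u^4 - 2.63*u^3 + 1.12*u^2 - 9.24*u - 1.93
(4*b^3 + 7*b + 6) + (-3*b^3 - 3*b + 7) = b^3 + 4*b + 13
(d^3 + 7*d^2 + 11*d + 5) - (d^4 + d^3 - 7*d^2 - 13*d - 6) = -d^4 + 14*d^2 + 24*d + 11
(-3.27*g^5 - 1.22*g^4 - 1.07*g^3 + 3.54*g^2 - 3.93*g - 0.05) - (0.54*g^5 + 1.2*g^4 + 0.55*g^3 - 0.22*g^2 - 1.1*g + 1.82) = -3.81*g^5 - 2.42*g^4 - 1.62*g^3 + 3.76*g^2 - 2.83*g - 1.87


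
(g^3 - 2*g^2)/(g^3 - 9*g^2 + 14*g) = g/(g - 7)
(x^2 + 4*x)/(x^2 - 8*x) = (x + 4)/(x - 8)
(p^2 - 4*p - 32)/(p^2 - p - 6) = (-p^2 + 4*p + 32)/(-p^2 + p + 6)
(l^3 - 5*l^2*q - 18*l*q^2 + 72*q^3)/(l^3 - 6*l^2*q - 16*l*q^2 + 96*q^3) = (-l + 3*q)/(-l + 4*q)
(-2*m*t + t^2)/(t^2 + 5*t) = (-2*m + t)/(t + 5)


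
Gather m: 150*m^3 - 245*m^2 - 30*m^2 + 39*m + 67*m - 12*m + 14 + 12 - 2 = 150*m^3 - 275*m^2 + 94*m + 24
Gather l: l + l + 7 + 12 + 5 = 2*l + 24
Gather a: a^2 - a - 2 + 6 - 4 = a^2 - a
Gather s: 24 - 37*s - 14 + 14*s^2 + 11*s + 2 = 14*s^2 - 26*s + 12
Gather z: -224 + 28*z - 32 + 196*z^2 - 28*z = 196*z^2 - 256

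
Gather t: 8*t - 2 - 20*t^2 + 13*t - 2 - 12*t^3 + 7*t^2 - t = -12*t^3 - 13*t^2 + 20*t - 4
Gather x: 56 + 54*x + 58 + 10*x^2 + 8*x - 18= 10*x^2 + 62*x + 96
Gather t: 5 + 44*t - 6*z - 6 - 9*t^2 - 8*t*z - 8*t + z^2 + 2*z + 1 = -9*t^2 + t*(36 - 8*z) + z^2 - 4*z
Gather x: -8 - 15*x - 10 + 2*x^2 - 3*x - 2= 2*x^2 - 18*x - 20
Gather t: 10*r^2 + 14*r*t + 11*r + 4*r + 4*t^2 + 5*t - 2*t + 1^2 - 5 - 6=10*r^2 + 15*r + 4*t^2 + t*(14*r + 3) - 10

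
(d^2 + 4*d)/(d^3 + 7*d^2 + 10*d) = (d + 4)/(d^2 + 7*d + 10)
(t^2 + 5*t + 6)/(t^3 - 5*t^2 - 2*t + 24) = (t + 3)/(t^2 - 7*t + 12)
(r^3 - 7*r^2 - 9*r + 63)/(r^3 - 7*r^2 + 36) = (r^2 - 4*r - 21)/(r^2 - 4*r - 12)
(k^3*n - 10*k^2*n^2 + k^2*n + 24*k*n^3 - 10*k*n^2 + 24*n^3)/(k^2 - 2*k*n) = n*(k^3 - 10*k^2*n + k^2 + 24*k*n^2 - 10*k*n + 24*n^2)/(k*(k - 2*n))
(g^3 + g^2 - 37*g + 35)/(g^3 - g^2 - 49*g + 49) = (g - 5)/(g - 7)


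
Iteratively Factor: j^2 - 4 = (j - 2)*(j + 2)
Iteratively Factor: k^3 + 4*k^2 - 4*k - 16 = (k + 2)*(k^2 + 2*k - 8) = (k - 2)*(k + 2)*(k + 4)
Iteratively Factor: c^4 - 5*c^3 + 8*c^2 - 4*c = (c - 1)*(c^3 - 4*c^2 + 4*c) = c*(c - 1)*(c^2 - 4*c + 4) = c*(c - 2)*(c - 1)*(c - 2)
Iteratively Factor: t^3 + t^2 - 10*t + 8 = (t + 4)*(t^2 - 3*t + 2) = (t - 1)*(t + 4)*(t - 2)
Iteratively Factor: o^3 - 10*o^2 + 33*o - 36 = (o - 4)*(o^2 - 6*o + 9) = (o - 4)*(o - 3)*(o - 3)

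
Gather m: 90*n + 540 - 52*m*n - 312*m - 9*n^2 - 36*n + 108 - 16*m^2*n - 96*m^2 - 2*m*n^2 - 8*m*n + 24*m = m^2*(-16*n - 96) + m*(-2*n^2 - 60*n - 288) - 9*n^2 + 54*n + 648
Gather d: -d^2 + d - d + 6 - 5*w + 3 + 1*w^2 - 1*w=-d^2 + w^2 - 6*w + 9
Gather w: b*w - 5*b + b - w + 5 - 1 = -4*b + w*(b - 1) + 4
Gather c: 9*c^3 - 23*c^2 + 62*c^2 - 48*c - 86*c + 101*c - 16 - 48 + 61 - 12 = 9*c^3 + 39*c^2 - 33*c - 15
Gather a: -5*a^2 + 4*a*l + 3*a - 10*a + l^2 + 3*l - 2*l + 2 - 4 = -5*a^2 + a*(4*l - 7) + l^2 + l - 2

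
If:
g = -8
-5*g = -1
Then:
No Solution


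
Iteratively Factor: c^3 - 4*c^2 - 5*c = (c)*(c^2 - 4*c - 5) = c*(c + 1)*(c - 5)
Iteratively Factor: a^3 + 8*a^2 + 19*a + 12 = (a + 3)*(a^2 + 5*a + 4) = (a + 1)*(a + 3)*(a + 4)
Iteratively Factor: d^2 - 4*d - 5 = (d + 1)*(d - 5)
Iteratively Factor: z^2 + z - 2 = (z - 1)*(z + 2)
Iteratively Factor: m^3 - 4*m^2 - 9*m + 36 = (m - 3)*(m^2 - m - 12) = (m - 4)*(m - 3)*(m + 3)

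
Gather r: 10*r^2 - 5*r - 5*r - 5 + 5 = 10*r^2 - 10*r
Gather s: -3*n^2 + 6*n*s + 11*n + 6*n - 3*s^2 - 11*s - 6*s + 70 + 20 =-3*n^2 + 17*n - 3*s^2 + s*(6*n - 17) + 90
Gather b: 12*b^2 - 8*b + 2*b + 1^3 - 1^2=12*b^2 - 6*b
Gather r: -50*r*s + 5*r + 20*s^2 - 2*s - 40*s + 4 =r*(5 - 50*s) + 20*s^2 - 42*s + 4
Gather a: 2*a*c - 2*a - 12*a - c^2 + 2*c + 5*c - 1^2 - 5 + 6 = a*(2*c - 14) - c^2 + 7*c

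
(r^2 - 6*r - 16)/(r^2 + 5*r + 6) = (r - 8)/(r + 3)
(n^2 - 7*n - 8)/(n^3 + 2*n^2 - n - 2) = (n - 8)/(n^2 + n - 2)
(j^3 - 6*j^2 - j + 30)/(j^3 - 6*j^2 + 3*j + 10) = (j^2 - j - 6)/(j^2 - j - 2)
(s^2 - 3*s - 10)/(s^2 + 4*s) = (s^2 - 3*s - 10)/(s*(s + 4))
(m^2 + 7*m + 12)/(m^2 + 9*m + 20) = (m + 3)/(m + 5)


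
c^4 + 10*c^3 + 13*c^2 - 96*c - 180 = (c - 3)*(c + 2)*(c + 5)*(c + 6)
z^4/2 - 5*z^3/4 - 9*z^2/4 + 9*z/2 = z*(z/2 + 1)*(z - 3)*(z - 3/2)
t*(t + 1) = t^2 + t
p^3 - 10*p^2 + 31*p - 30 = (p - 5)*(p - 3)*(p - 2)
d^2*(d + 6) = d^3 + 6*d^2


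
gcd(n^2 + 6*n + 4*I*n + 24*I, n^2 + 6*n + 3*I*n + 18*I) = n + 6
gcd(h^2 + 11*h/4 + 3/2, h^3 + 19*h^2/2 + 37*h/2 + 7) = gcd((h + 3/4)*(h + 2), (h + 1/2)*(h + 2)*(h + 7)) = h + 2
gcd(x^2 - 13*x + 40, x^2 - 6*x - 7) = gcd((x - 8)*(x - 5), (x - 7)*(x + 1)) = 1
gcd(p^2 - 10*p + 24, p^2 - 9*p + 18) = p - 6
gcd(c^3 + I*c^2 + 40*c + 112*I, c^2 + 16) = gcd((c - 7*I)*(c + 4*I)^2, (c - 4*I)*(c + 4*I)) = c + 4*I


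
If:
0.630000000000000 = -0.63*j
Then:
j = -1.00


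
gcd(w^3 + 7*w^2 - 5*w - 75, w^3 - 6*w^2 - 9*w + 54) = w - 3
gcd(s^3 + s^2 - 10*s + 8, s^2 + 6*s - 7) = s - 1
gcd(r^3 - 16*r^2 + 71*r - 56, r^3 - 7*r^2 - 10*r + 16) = r^2 - 9*r + 8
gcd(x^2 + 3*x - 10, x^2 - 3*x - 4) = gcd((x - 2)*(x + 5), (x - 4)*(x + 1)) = 1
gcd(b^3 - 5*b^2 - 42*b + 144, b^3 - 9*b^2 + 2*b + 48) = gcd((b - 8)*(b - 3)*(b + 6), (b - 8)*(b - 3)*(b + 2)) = b^2 - 11*b + 24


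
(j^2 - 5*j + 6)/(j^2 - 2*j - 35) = (-j^2 + 5*j - 6)/(-j^2 + 2*j + 35)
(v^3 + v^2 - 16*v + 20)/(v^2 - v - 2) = (v^2 + 3*v - 10)/(v + 1)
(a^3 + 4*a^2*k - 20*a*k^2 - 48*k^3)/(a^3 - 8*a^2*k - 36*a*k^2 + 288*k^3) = (a^2 - 2*a*k - 8*k^2)/(a^2 - 14*a*k + 48*k^2)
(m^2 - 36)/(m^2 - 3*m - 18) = (m + 6)/(m + 3)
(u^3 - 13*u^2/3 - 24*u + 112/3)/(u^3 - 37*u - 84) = (u - 4/3)/(u + 3)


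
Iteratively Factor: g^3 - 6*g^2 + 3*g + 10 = (g - 2)*(g^2 - 4*g - 5) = (g - 2)*(g + 1)*(g - 5)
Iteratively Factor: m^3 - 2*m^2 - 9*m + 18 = (m + 3)*(m^2 - 5*m + 6) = (m - 2)*(m + 3)*(m - 3)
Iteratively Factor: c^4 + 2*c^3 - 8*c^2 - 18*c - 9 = (c + 1)*(c^3 + c^2 - 9*c - 9) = (c - 3)*(c + 1)*(c^2 + 4*c + 3) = (c - 3)*(c + 1)^2*(c + 3)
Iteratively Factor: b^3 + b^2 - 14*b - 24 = (b + 3)*(b^2 - 2*b - 8) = (b - 4)*(b + 3)*(b + 2)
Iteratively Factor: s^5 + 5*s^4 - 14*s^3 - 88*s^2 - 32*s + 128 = (s + 4)*(s^4 + s^3 - 18*s^2 - 16*s + 32) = (s + 2)*(s + 4)*(s^3 - s^2 - 16*s + 16) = (s + 2)*(s + 4)^2*(s^2 - 5*s + 4) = (s - 1)*(s + 2)*(s + 4)^2*(s - 4)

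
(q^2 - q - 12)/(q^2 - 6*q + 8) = (q + 3)/(q - 2)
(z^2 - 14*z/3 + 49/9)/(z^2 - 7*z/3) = (z - 7/3)/z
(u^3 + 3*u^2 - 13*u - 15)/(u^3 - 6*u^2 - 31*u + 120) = (u + 1)/(u - 8)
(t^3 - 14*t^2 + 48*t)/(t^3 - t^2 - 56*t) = (t - 6)/(t + 7)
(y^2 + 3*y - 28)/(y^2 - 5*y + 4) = (y + 7)/(y - 1)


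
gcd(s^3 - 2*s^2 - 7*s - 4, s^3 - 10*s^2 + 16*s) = 1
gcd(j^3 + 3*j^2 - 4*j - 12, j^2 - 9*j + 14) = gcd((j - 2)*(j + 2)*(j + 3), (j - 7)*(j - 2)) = j - 2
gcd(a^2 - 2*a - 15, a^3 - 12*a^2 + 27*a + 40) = a - 5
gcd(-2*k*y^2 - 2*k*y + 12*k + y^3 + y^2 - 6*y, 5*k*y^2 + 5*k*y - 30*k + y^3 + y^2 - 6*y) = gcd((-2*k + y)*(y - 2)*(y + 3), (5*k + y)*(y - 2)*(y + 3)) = y^2 + y - 6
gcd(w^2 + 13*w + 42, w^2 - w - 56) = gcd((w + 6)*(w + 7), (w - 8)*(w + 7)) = w + 7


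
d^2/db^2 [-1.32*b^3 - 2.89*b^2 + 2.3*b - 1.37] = -7.92*b - 5.78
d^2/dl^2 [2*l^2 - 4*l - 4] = 4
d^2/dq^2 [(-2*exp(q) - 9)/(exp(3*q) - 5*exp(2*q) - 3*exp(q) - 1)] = (-8*exp(6*q) - 51*exp(5*q) + 421*exp(4*q) - 842*exp(3*q) - 426*exp(2*q) + 105*exp(q) + 25)*exp(q)/(exp(9*q) - 15*exp(8*q) + 66*exp(7*q) - 38*exp(6*q) - 168*exp(5*q) - 192*exp(4*q) - 114*exp(3*q) - 42*exp(2*q) - 9*exp(q) - 1)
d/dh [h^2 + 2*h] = 2*h + 2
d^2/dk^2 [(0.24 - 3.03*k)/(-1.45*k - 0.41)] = (1.77635683940025e-15*k - 4.61187)/(1.45*k + 0.41)^3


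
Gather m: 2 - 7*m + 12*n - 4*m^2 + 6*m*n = -4*m^2 + m*(6*n - 7) + 12*n + 2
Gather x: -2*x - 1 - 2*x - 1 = -4*x - 2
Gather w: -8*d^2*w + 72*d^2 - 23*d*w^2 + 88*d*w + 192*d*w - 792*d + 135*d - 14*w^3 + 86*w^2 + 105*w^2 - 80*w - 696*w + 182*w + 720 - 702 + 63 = 72*d^2 - 657*d - 14*w^3 + w^2*(191 - 23*d) + w*(-8*d^2 + 280*d - 594) + 81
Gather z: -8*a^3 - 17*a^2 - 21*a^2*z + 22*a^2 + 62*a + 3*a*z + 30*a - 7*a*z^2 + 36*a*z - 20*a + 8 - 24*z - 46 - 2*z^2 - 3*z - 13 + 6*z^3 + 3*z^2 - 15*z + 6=-8*a^3 + 5*a^2 + 72*a + 6*z^3 + z^2*(1 - 7*a) + z*(-21*a^2 + 39*a - 42) - 45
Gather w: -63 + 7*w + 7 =7*w - 56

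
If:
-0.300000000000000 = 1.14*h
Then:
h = -0.26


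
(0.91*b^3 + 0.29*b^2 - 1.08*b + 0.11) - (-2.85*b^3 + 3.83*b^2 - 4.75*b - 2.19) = 3.76*b^3 - 3.54*b^2 + 3.67*b + 2.3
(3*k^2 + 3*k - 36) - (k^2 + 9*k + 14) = 2*k^2 - 6*k - 50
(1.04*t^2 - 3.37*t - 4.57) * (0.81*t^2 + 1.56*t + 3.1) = 0.8424*t^4 - 1.1073*t^3 - 5.7349*t^2 - 17.5762*t - 14.167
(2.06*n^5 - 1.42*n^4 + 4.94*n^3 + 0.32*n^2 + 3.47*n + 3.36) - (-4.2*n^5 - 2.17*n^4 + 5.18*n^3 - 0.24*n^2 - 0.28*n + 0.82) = 6.26*n^5 + 0.75*n^4 - 0.239999999999999*n^3 + 0.56*n^2 + 3.75*n + 2.54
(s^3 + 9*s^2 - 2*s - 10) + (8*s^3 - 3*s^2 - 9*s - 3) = 9*s^3 + 6*s^2 - 11*s - 13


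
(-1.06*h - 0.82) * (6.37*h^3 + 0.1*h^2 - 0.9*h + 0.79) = -6.7522*h^4 - 5.3294*h^3 + 0.872*h^2 - 0.0994*h - 0.6478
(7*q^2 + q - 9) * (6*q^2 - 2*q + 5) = 42*q^4 - 8*q^3 - 21*q^2 + 23*q - 45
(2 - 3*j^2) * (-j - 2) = 3*j^3 + 6*j^2 - 2*j - 4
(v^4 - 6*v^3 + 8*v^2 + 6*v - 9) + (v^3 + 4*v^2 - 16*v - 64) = v^4 - 5*v^3 + 12*v^2 - 10*v - 73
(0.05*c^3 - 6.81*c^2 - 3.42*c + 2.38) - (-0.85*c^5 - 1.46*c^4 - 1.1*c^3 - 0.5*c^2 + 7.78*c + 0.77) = 0.85*c^5 + 1.46*c^4 + 1.15*c^3 - 6.31*c^2 - 11.2*c + 1.61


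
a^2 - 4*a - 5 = (a - 5)*(a + 1)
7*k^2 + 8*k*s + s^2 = (k + s)*(7*k + s)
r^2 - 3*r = r*(r - 3)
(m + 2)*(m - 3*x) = m^2 - 3*m*x + 2*m - 6*x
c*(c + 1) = c^2 + c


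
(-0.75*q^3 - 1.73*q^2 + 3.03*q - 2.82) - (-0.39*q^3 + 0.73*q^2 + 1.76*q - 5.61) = -0.36*q^3 - 2.46*q^2 + 1.27*q + 2.79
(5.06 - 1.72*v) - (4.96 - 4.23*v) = 2.51*v + 0.0999999999999996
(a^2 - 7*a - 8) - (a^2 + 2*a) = -9*a - 8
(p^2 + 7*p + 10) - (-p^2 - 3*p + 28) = 2*p^2 + 10*p - 18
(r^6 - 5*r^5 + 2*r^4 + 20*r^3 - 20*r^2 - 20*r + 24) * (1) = r^6 - 5*r^5 + 2*r^4 + 20*r^3 - 20*r^2 - 20*r + 24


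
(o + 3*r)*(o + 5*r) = o^2 + 8*o*r + 15*r^2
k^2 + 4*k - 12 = (k - 2)*(k + 6)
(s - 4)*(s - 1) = s^2 - 5*s + 4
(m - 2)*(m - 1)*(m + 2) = m^3 - m^2 - 4*m + 4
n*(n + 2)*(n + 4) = n^3 + 6*n^2 + 8*n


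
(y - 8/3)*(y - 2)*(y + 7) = y^3 + 7*y^2/3 - 82*y/3 + 112/3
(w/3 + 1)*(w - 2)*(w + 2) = w^3/3 + w^2 - 4*w/3 - 4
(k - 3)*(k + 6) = k^2 + 3*k - 18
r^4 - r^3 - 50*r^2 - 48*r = r*(r - 8)*(r + 1)*(r + 6)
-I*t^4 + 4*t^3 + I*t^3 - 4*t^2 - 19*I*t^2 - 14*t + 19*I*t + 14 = (t - 2*I)*(t - I)*(t + 7*I)*(-I*t + I)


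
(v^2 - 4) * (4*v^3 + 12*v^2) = 4*v^5 + 12*v^4 - 16*v^3 - 48*v^2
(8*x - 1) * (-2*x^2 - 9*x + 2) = -16*x^3 - 70*x^2 + 25*x - 2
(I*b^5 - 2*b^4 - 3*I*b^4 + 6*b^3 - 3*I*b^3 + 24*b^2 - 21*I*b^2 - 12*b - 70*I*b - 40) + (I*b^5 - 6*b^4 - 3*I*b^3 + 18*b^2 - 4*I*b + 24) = 2*I*b^5 - 8*b^4 - 3*I*b^4 + 6*b^3 - 6*I*b^3 + 42*b^2 - 21*I*b^2 - 12*b - 74*I*b - 16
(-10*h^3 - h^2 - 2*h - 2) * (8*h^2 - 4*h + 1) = -80*h^5 + 32*h^4 - 22*h^3 - 9*h^2 + 6*h - 2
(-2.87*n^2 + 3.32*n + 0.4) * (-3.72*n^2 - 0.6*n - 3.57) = 10.6764*n^4 - 10.6284*n^3 + 6.7659*n^2 - 12.0924*n - 1.428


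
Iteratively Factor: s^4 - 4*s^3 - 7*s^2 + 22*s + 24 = (s + 2)*(s^3 - 6*s^2 + 5*s + 12) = (s + 1)*(s + 2)*(s^2 - 7*s + 12) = (s - 4)*(s + 1)*(s + 2)*(s - 3)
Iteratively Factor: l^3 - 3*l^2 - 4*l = (l)*(l^2 - 3*l - 4) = l*(l - 4)*(l + 1)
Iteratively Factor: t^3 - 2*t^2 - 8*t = (t + 2)*(t^2 - 4*t) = (t - 4)*(t + 2)*(t)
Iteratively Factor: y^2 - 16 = (y + 4)*(y - 4)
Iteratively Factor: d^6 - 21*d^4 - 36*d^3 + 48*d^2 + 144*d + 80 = (d + 1)*(d^5 - d^4 - 20*d^3 - 16*d^2 + 64*d + 80) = (d - 2)*(d + 1)*(d^4 + d^3 - 18*d^2 - 52*d - 40) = (d - 2)*(d + 1)*(d + 2)*(d^3 - d^2 - 16*d - 20) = (d - 2)*(d + 1)*(d + 2)^2*(d^2 - 3*d - 10) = (d - 5)*(d - 2)*(d + 1)*(d + 2)^2*(d + 2)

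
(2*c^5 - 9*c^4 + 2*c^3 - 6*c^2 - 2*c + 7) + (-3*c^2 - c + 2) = 2*c^5 - 9*c^4 + 2*c^3 - 9*c^2 - 3*c + 9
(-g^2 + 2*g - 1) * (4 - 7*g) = 7*g^3 - 18*g^2 + 15*g - 4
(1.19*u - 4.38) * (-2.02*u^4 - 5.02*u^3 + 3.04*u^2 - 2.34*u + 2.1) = -2.4038*u^5 + 2.8738*u^4 + 25.6052*u^3 - 16.0998*u^2 + 12.7482*u - 9.198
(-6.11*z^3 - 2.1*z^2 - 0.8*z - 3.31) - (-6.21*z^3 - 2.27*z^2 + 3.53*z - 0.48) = 0.0999999999999996*z^3 + 0.17*z^2 - 4.33*z - 2.83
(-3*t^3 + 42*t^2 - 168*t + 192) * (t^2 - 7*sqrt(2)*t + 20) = -3*t^5 + 21*sqrt(2)*t^4 + 42*t^4 - 294*sqrt(2)*t^3 - 228*t^3 + 1032*t^2 + 1176*sqrt(2)*t^2 - 3360*t - 1344*sqrt(2)*t + 3840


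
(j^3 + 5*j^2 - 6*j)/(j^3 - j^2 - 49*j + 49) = j*(j + 6)/(j^2 - 49)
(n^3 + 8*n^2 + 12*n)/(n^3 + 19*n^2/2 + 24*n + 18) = 2*n/(2*n + 3)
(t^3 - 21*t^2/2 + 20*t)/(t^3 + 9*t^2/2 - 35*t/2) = (t - 8)/(t + 7)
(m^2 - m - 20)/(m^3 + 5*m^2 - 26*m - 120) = 1/(m + 6)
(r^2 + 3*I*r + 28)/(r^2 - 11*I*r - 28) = (r + 7*I)/(r - 7*I)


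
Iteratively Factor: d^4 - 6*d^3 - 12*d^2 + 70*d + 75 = (d + 3)*(d^3 - 9*d^2 + 15*d + 25) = (d + 1)*(d + 3)*(d^2 - 10*d + 25) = (d - 5)*(d + 1)*(d + 3)*(d - 5)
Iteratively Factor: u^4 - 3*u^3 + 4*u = (u)*(u^3 - 3*u^2 + 4) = u*(u - 2)*(u^2 - u - 2) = u*(u - 2)^2*(u + 1)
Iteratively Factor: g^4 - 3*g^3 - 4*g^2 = (g)*(g^3 - 3*g^2 - 4*g) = g*(g - 4)*(g^2 + g) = g^2*(g - 4)*(g + 1)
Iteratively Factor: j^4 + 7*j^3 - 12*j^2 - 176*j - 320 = (j + 4)*(j^3 + 3*j^2 - 24*j - 80) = (j - 5)*(j + 4)*(j^2 + 8*j + 16) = (j - 5)*(j + 4)^2*(j + 4)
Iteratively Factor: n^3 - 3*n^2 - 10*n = (n)*(n^2 - 3*n - 10) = n*(n + 2)*(n - 5)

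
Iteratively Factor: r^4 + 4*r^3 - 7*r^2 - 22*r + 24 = (r - 2)*(r^3 + 6*r^2 + 5*r - 12) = (r - 2)*(r - 1)*(r^2 + 7*r + 12) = (r - 2)*(r - 1)*(r + 3)*(r + 4)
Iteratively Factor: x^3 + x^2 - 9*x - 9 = (x + 3)*(x^2 - 2*x - 3) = (x - 3)*(x + 3)*(x + 1)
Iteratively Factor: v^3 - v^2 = (v)*(v^2 - v) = v^2*(v - 1)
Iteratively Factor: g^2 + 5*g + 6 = (g + 3)*(g + 2)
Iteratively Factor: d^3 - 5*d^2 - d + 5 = (d + 1)*(d^2 - 6*d + 5) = (d - 1)*(d + 1)*(d - 5)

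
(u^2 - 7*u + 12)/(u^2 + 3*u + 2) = (u^2 - 7*u + 12)/(u^2 + 3*u + 2)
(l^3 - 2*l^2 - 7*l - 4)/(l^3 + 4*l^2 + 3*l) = (l^2 - 3*l - 4)/(l*(l + 3))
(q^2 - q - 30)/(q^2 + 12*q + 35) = (q - 6)/(q + 7)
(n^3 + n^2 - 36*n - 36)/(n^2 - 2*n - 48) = (n^2 - 5*n - 6)/(n - 8)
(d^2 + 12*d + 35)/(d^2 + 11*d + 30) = (d + 7)/(d + 6)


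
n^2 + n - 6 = (n - 2)*(n + 3)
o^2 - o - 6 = (o - 3)*(o + 2)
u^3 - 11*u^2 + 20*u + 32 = (u - 8)*(u - 4)*(u + 1)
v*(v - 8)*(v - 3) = v^3 - 11*v^2 + 24*v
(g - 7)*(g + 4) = g^2 - 3*g - 28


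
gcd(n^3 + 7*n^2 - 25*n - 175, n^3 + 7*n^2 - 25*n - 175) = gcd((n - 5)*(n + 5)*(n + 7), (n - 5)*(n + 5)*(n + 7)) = n^3 + 7*n^2 - 25*n - 175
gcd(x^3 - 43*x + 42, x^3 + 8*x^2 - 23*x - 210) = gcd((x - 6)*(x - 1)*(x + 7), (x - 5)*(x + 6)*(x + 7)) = x + 7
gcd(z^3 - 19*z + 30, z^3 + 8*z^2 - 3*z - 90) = z^2 + 2*z - 15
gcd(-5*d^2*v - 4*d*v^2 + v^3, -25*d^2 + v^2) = -5*d + v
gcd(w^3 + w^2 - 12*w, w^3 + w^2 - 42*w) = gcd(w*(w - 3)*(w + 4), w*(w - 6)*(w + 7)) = w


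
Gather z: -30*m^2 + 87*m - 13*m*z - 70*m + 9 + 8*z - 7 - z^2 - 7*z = -30*m^2 + 17*m - z^2 + z*(1 - 13*m) + 2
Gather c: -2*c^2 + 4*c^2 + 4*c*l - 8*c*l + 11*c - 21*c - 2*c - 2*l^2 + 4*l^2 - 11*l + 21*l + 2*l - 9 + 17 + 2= 2*c^2 + c*(-4*l - 12) + 2*l^2 + 12*l + 10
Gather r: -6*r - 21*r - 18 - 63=-27*r - 81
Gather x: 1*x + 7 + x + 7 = 2*x + 14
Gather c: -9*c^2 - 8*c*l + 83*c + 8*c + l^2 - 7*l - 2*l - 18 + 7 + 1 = -9*c^2 + c*(91 - 8*l) + l^2 - 9*l - 10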